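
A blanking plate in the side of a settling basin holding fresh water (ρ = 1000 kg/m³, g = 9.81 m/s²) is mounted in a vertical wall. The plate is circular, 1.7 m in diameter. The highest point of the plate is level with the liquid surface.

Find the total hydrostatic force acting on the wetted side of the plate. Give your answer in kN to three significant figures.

F ≈ 18.9 kN

γ = ρg = 1000 × 9.81 = 9810 N/m³ = 9.81 kN/m³.
The centroid is at the centre, 0.85 m below the top of the plate, so the centroid depth is h_c = 0.85 m.
A = π(0.85)² = 2.2698 m².
Resultant F = γ·h_c·A = 9.81 × 0.85 × 2.2698 = 18.9267 kN.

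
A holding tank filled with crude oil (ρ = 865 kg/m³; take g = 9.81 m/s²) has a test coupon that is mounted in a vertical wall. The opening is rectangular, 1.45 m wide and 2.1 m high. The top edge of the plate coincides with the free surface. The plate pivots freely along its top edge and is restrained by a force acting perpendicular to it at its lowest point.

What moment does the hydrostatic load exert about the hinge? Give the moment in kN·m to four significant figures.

γ = ρg = 865 × 9.81 / 1000 = 8.48565 kN/m³.
The centroid lies 2.1/2 = 1.05 m below the top edge, so the centroid depth is h_c = 1.05 m.
A = 1.45 × 2.1 = 3.045 m².
Resultant F = γ·h_c·A = 8.48565 × 1.05 × 3.045 = 27.1307 kN.
I_c = b·h³/12 = 1.45 × 2.1³/12 = 1.11904 m⁴.
Centre of pressure: y_p = y_c + I_c/(y_c·A) = 1.05 + 1.11904/(1.05 × 3.045) = 1.05 + 0.350001 = 1.4 m along the plane.
The resultant acts 1.05 + 0.350001 = 1.4 m (along the plate) below the hinge at the top edge, so the moment about the hinge is M = F × 1.4 = 27.1307 × 1.4 = 37.983 kN·m.

M ≈ 37.98 kN·m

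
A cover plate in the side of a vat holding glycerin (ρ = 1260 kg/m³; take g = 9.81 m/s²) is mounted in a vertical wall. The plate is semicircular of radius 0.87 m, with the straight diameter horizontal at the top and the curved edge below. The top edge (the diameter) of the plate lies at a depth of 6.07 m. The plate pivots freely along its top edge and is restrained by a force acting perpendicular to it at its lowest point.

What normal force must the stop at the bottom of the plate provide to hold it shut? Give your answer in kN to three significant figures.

P ≈ 41.1 kN

γ = ρg = 1260 × 9.81 / 1000 = 12.3606 kN/m³.
The centroid of a semicircle lies 4r/(3π) = 0.369239 m from the diameter, here below the top edge, so the centroid depth is h_c = 6.07 + 0.369239 = 6.43924 m.
A = πr²/2 = π × 0.87²/2 = 1.18894 m².
Resultant F = γ·h_c·A = 12.3606 × 6.43924 × 1.18894 = 94.6311 kN.
I_c = (π/8 − 8/(9π))·r⁴ = 0.109757 × 0.87⁴ = 0.0628795 m⁴.
Centre of pressure: y_p = y_c + I_c/(y_c·A) = 6.43924 + 0.0628795/(6.43924 × 1.18894) = 6.43924 + 0.00821324 = 6.44745 m along the plane.
The resultant acts 0.369239 + 0.00821324 = 0.377452 m (along the plate) below the hinge at the top edge, so the moment about the hinge is M = F × 0.377452 = 94.6311 × 0.377452 = 35.7187 kN·m.
A normal force at the bottom, 0.87 m from the hinge, must supply this moment: P = 35.7187/0.87 = 41.056 kN.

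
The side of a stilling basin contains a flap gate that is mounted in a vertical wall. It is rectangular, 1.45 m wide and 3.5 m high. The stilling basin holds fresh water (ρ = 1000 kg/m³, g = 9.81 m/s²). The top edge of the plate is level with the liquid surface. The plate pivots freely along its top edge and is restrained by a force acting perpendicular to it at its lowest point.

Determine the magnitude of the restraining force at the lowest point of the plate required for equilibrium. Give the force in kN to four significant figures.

γ = ρg = 1000 × 9.81 = 9810 N/m³ = 9.81 kN/m³.
The centroid lies 3.5/2 = 1.75 m below the top edge, so the centroid depth is h_c = 1.75 m.
A = 1.45 × 3.5 = 5.075 m².
Resultant F = γ·h_c·A = 9.81 × 1.75 × 5.075 = 87.1251 kN.
I_c = b·h³/12 = 1.45 × 3.5³/12 = 5.18073 m⁴.
Centre of pressure: y_p = y_c + I_c/(y_c·A) = 1.75 + 5.18073/(1.75 × 5.075) = 1.75 + 0.583333 = 2.33333 m along the plane.
The resultant acts 1.75 + 0.583333 = 2.33333 m (along the plate) below the hinge at the top edge, so the moment about the hinge is M = F × 2.33333 = 87.1251 × 2.33333 = 203.292 kN·m.
A normal force at the bottom, 3.5 m from the hinge, must supply this moment: P = 203.292/3.5 = 58.0834 kN.

P ≈ 58.08 kN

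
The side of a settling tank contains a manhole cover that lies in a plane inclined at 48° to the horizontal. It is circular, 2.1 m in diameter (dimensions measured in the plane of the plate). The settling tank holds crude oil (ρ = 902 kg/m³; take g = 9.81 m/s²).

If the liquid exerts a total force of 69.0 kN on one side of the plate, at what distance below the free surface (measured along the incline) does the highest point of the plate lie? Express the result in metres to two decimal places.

y_top ≈ 1.98 m

γ = ρg = 902 × 9.81 / 1000 = 8.84862 kN/m³.
A = π(1.05)² = 3.46361 m².
From F = γ·h_c·A, the centroid depth is h_c = 69.0/(8.84862 × 3.46361) = 2.25136 m.
Let θ = 48° be the plate's angle to the horizontal; measure y along the incline from where the plane meets the free surface. Vertical depth h = y·sinθ with sinθ = 0.743145.
Along the incline, y_c = h_c/sinθ = 2.25136/0.743145 = 3.0295 m.
The centroid is at the centre, 1.05 m below the top of the plate, so the highest point sits at y_top = 3.0295 − 1.05 = 1.9795 m along the incline.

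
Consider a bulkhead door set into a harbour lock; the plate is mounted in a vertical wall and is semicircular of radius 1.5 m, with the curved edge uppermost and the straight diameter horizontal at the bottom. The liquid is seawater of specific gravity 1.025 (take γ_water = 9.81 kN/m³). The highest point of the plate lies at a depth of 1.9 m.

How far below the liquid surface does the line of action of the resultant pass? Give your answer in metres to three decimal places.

γ = 1.025 × 9.81 = 10.05525 kN/m³.
The centroid lies 4r/(3π) = 0.63662 m above the diameter, so r − 4r/(3π) = 1.5 − 0.63662 = 0.86338 m below the topmost point, so the centroid depth is h_c = 1.9 + 0.86338 = 2.76338 m.
A = πr²/2 = π × 1.5²/2 = 3.53429 m².
Resultant F = γ·h_c·A = 10.05525 × 2.76338 × 3.53429 = 98.2055 kN.
I_c = (π/8 − 8/(9π))·r⁴ = 0.109757 × 1.5⁴ = 0.555645 m⁴.
Centre of pressure: y_p = y_c + I_c/(y_c·A) = 2.76338 + 0.555645/(2.76338 × 3.53429) = 2.76338 + 0.0568924 = 2.82027 m along the plane.

h_p = 2.820 m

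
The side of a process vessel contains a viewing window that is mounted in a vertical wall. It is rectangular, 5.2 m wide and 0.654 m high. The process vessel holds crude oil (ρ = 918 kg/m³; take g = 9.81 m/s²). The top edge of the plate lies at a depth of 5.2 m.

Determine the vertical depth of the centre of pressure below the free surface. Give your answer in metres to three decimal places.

γ = ρg = 918 × 9.81 / 1000 = 9.00558 kN/m³.
The centroid lies 0.654/2 = 0.327 m below the top edge, so the centroid depth is h_c = 5.2 + 0.327 = 5.527 m.
A = 5.2 × 0.654 = 3.4008 m².
Resultant F = γ·h_c·A = 9.00558 × 5.527 × 3.4008 = 169.271 kN.
I_c = b·h³/12 = 5.2 × 0.654³/12 = 0.121215 m⁴.
Centre of pressure: y_p = y_c + I_c/(y_c·A) = 5.527 + 0.121215/(5.527 × 3.4008) = 5.527 + 0.0064489 = 5.53345 m along the plane.

h_p = 5.533 m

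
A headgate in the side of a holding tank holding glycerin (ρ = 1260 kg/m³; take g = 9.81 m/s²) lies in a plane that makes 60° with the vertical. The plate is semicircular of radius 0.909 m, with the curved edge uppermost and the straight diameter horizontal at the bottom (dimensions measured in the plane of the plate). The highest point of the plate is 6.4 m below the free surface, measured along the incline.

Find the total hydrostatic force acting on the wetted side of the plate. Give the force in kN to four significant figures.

γ = ρg = 1260 × 9.81 / 1000 = 12.3606 kN/m³.
The plate makes 60° with the vertical, i.e. θ = 90° − 60° = 30° to the horizontal. Measuring y along the incline from the free-surface line, vertical depth h = y·sinθ with sinθ = 0.500000.
The centroid lies 4r/(3π) = 0.385792 m above the diameter, so r − 4r/(3π) = 0.909 − 0.385792 = 0.523208 m below the topmost point, so y_c = 6.4 + 0.523208 = 6.92321 m and h_c = 6.92321 × 0.500000 = 3.46161 m.
A = πr²/2 = π × 0.909²/2 = 1.29792 m².
Resultant F = γ·h_c·A = 12.3606 × 3.46161 × 1.29792 = 55.5349 kN.

F ≈ 55.53 kN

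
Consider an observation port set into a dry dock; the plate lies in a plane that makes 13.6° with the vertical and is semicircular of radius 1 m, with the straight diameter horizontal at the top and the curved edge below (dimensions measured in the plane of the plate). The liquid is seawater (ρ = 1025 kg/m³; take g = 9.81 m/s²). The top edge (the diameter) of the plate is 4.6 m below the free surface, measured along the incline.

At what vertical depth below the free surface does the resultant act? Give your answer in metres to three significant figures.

h_p = 4.90 m

γ = ρg = 1025 × 9.81 / 1000 = 10.05525 kN/m³.
The plate makes 13.6° with the vertical, i.e. θ = 90° − 13.6° = 76.4° to the horizontal. Measuring y along the incline from the free-surface line, vertical depth h = y·sinθ with sinθ = 0.971961.
The centroid of a semicircle lies 4r/(3π) = 0.424413 m from the diameter, here below the top edge, so y_c = 4.6 + 0.424413 = 5.02441 m and h_c = 5.02441 × 0.971961 = 4.88353 m.
A = πr²/2 = π × 1²/2 = 1.5708 m².
Resultant F = γ·h_c·A = 10.05525 × 4.88353 × 1.5708 = 77.1343 kN.
I_c = (π/8 − 8/(9π))·r⁴ = 0.109757 × 1⁴ = 0.109757 m⁴.
Centre of pressure: y_p = y_c + I_c/(y_c·A) = 5.02441 + 0.109757/(5.02441 × 1.5708) = 5.02441 + 0.0139068 = 5.03832 m along the plane.
Vertically, h_p = y_p·sinθ = 5.03832 × 0.971961 = 4.89705 m.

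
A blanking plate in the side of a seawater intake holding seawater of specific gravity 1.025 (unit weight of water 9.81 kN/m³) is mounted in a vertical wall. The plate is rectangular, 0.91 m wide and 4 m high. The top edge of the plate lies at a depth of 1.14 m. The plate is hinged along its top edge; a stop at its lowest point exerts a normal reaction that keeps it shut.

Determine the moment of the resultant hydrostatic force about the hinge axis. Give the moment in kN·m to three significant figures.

γ = 1.025 × 9.81 = 10.05525 kN/m³.
The centroid lies 4/2 = 2 m below the top edge, so the centroid depth is h_c = 1.14 + 2 = 3.14 m.
A = 0.91 × 4 = 3.64 m².
Resultant F = γ·h_c·A = 10.05525 × 3.14 × 3.64 = 114.927 kN.
I_c = b·h³/12 = 0.91 × 4³/12 = 4.85333 m⁴.
Centre of pressure: y_p = y_c + I_c/(y_c·A) = 3.14 + 4.85333/(3.14 × 3.64) = 3.14 + 0.424628 = 3.56463 m along the plane.
The resultant acts 2 + 0.424628 = 2.42463 m (along the plate) below the hinge at the top edge, so the moment about the hinge is M = F × 2.42463 = 114.927 × 2.42463 = 278.655 kN·m.

M ≈ 279 kN·m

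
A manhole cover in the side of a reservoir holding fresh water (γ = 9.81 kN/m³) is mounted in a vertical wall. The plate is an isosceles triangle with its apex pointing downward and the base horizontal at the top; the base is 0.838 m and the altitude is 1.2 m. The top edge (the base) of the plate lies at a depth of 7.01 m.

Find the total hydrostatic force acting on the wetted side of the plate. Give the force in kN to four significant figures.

F ≈ 36.55 kN

γ = 9.81 kN/m³.
With the apex down, the centroid sits h/3 = 1.2/3 = 0.4 m below the base (the top edge), so the centroid depth is h_c = 7.01 + 0.4 = 7.41 m.
A = ½ × 0.838 × 1.2 = 0.5028 m².
Resultant F = γ·h_c·A = 9.81 × 7.41 × 0.5028 = 36.5496 kN.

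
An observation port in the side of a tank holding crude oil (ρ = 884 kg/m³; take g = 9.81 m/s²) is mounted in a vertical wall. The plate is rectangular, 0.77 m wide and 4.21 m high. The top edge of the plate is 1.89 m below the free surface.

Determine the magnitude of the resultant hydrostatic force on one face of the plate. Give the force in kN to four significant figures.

F ≈ 112.3 kN

γ = ρg = 884 × 9.81 / 1000 = 8.67204 kN/m³.
The centroid lies 4.21/2 = 2.105 m below the top edge, so the centroid depth is h_c = 1.89 + 2.105 = 3.995 m.
A = 0.77 × 4.21 = 3.2417 m².
Resultant F = γ·h_c·A = 8.67204 × 3.995 × 3.2417 = 112.308 kN.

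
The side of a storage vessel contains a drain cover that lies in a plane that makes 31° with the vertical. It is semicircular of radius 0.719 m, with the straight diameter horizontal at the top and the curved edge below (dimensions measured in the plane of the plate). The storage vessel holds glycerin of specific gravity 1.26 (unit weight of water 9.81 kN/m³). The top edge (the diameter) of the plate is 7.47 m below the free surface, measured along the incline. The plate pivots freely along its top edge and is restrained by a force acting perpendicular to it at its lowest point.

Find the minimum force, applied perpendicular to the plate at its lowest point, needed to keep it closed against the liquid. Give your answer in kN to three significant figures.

P ≈ 28.8 kN

γ = 1.26 × 9.81 = 12.3606 kN/m³.
The plate makes 31° with the vertical, i.e. θ = 90° − 31° = 59° to the horizontal. Measuring y along the incline from the free-surface line, vertical depth h = y·sinθ with sinθ = 0.857167.
The centroid of a semicircle lies 4r/(3π) = 0.305153 m from the diameter, here below the top edge, so y_c = 7.47 + 0.305153 = 7.77515 m and h_c = 7.77515 × 0.857167 = 6.6646 m.
A = πr²/2 = π × 0.719²/2 = 0.81204 m².
Resultant F = γ·h_c·A = 12.3606 × 6.6646 × 0.81204 = 66.8946 kN.
I_c = (π/8 − 8/(9π))·r⁴ = 0.109757 × 0.719⁴ = 0.0293324 m⁴.
Centre of pressure: y_p = y_c + I_c/(y_c·A) = 7.77515 + 0.0293324/(7.77515 × 0.81204) = 7.77515 + 0.00464581 = 7.7798 m along the plane.
The resultant acts 0.305153 + 0.00464581 = 0.309799 m (along the plate) below the hinge at the top edge, so the moment about the hinge is M = F × 0.309799 = 66.8946 × 0.309799 = 20.7239 kN·m.
A normal force at the bottom, 0.719 m from the hinge, must supply this moment: P = 20.7239/0.719 = 28.8232 kN.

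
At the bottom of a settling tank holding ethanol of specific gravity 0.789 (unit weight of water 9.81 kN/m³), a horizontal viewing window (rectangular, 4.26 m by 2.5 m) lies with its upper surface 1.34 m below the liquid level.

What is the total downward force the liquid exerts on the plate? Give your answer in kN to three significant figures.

F ≈ 110 kN

γ = 0.789 × 9.81 = 7.74009 kN/m³.
The plate is horizontal, so pressure is uniform at p = γ·h = 7.74009 × 1.34 = 10.3717 kN/m².
A = 4.26 × 2.5 = 10.65 m².
F = p·A = 10.3717 × 10.65 = 110.459 kN.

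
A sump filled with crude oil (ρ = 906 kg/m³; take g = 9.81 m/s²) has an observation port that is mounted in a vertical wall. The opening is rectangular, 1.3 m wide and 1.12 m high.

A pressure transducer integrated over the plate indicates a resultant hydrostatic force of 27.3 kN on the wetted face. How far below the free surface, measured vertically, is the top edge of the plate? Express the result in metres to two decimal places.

γ = ρg = 906 × 9.81 / 1000 = 8.88786 kN/m³.
A = 1.3 × 1.12 = 1.456 m².
From F = γ·h_c·A, the centroid depth is h_c = 27.3/(8.88786 × 1.456) = 2.10962 m.
The centroid lies 1.12/2 = 0.56 m below the top edge, so the top edge sits at h_top = 2.10962 − 0.56 = 1.54962 m below the surface.

d_top ≈ 1.55 m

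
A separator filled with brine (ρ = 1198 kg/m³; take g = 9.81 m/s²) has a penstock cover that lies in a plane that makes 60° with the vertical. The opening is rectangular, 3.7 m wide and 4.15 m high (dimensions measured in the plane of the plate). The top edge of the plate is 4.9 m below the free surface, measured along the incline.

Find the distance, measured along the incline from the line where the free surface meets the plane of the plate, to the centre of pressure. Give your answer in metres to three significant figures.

γ = ρg = 1198 × 9.81 / 1000 = 11.75238 kN/m³.
The plate makes 60° with the vertical, i.e. θ = 90° − 60° = 30° to the horizontal. Measuring y along the incline from the free-surface line, vertical depth h = y·sinθ with sinθ = 0.500000.
The centroid lies 4.15/2 = 2.075 m below the top edge, so y_c = 4.9 + 2.075 = 6.975 m and h_c = 6.975 × 0.500000 = 3.4875 m.
A = 3.7 × 4.15 = 15.355 m².
Resultant F = γ·h_c·A = 11.75238 × 3.4875 × 15.355 = 629.347 kN.
I_c = b·h³/12 = 3.7 × 4.15³/12 = 22.0376 m⁴.
Centre of pressure: y_p = y_c + I_c/(y_c·A) = 6.975 + 22.0376/(6.975 × 15.355) = 6.975 + 0.205764 = 7.18076 m along the plane.

y_p = 7.18 m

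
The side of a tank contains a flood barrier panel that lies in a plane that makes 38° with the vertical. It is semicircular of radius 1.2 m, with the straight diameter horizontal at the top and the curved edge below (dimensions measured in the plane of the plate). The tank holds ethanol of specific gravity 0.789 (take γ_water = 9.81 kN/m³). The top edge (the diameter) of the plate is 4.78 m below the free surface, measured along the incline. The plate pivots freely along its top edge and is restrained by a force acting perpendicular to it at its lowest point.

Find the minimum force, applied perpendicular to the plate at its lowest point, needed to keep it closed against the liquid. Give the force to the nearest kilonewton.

P ≈ 32 kN

γ = 0.789 × 9.81 = 7.74009 kN/m³.
The plate makes 38° with the vertical, i.e. θ = 90° − 38° = 52° to the horizontal. Measuring y along the incline from the free-surface line, vertical depth h = y·sinθ with sinθ = 0.788011.
The centroid of a semicircle lies 4r/(3π) = 0.509296 m from the diameter, here below the top edge, so y_c = 4.78 + 0.509296 = 5.2893 m and h_c = 5.2893 × 0.788011 = 4.16803 m.
A = πr²/2 = π × 1.2²/2 = 2.26195 m².
Resultant F = γ·h_c·A = 7.74009 × 4.16803 × 2.26195 = 72.9726 kN.
I_c = (π/8 − 8/(9π))·r⁴ = 0.109757 × 1.2⁴ = 0.227592 m⁴.
Centre of pressure: y_p = y_c + I_c/(y_c·A) = 5.2893 + 0.227592/(5.2893 × 2.26195) = 5.2893 + 0.0190229 = 5.30832 m along the plane.
The resultant acts 0.509296 + 0.0190229 = 0.528319 m (along the plate) below the hinge at the top edge, so the moment about the hinge is M = F × 0.528319 = 72.9726 × 0.528319 = 38.5528 kN·m.
A normal force at the bottom, 1.2 m from the hinge, must supply this moment: P = 38.5528/1.2 = 32.1273 kN.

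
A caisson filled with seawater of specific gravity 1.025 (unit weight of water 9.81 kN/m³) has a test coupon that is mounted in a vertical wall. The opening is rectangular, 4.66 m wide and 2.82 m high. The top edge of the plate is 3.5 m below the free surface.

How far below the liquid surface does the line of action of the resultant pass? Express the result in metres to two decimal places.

h_p = 5.04 m

γ = 1.025 × 9.81 = 10.05525 kN/m³.
The centroid lies 2.82/2 = 1.41 m below the top edge, so the centroid depth is h_c = 3.5 + 1.41 = 4.91 m.
A = 4.66 × 2.82 = 13.1412 m².
Resultant F = γ·h_c·A = 10.05525 × 4.91 × 13.1412 = 648.798 kN.
I_c = b·h³/12 = 4.66 × 2.82³/12 = 8.70867 m⁴.
Centre of pressure: y_p = y_c + I_c/(y_c·A) = 4.91 + 8.70867/(4.91 × 13.1412) = 4.91 + 0.134969 = 5.04497 m along the plane.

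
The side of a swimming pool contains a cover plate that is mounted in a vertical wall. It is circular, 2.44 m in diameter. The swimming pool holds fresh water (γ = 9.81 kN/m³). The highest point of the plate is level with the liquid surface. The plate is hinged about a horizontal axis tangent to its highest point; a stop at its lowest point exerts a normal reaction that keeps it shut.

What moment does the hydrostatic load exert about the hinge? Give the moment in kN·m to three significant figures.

M ≈ 85.3 kN·m

γ = 9.81 kN/m³.
The centroid is at the centre, 1.22 m below the top of the plate, so the centroid depth is h_c = 1.22 m.
A = π(1.22)² = 4.67595 m².
Resultant F = γ·h_c·A = 9.81 × 1.22 × 4.67595 = 55.9627 kN.
I_c = πr⁴/4 = π × 1.22⁴/4 = 1.73992 m⁴.
Centre of pressure: y_p = y_c + I_c/(y_c·A) = 1.22 + 1.73992/(1.22 × 4.67595) = 1.22 + 0.305 = 1.525 m along the plane.
The resultant acts 1.22 + 0.305 = 1.525 m (along the plate) below the hinge at the top edge, so the moment about the hinge is M = F × 1.525 = 55.9627 × 1.525 = 85.3431 kN·m.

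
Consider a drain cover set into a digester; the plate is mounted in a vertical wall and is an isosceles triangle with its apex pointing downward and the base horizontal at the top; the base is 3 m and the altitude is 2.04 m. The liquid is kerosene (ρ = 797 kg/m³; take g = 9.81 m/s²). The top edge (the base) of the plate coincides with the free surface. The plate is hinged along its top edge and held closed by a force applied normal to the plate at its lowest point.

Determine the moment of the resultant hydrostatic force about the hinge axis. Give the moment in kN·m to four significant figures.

γ = ρg = 797 × 9.81 / 1000 = 7.81857 kN/m³.
With the apex down, the centroid sits h/3 = 2.04/3 = 0.68 m below the base (the top edge), so the centroid depth is h_c = 0.68 m.
A = ½ × 3 × 2.04 = 3.06 m².
Resultant F = γ·h_c·A = 7.81857 × 0.68 × 3.06 = 16.2689 kN.
I_c = b·h³/36 = 3 × 2.04³/36 = 0.707472 m⁴.
Centre of pressure: y_p = y_c + I_c/(y_c·A) = 0.68 + 0.707472/(0.68 × 3.06) = 0.68 + 0.34 = 1.02 m along the plane.
The resultant acts 0.68 + 0.34 = 1.02 m (along the plate) below the hinge at the top edge, so the moment about the hinge is M = F × 1.02 = 16.2689 × 1.02 = 16.5943 kN·m.

M ≈ 16.59 kN·m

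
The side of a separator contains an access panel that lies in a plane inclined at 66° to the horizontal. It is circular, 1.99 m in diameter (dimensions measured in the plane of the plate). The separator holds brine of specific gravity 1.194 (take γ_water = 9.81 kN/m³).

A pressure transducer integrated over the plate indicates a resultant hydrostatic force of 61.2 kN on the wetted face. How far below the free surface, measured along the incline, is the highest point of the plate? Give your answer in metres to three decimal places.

γ = 1.194 × 9.81 = 11.71314 kN/m³.
A = π(0.995)² = 3.11026 m².
From F = γ·h_c·A, the centroid depth is h_c = 61.2/(11.71314 × 3.11026) = 1.67989 m.
Let θ = 66° be the plate's angle to the horizontal; measure y along the incline from where the plane meets the free surface. Vertical depth h = y·sinθ with sinθ = 0.913545.
Along the incline, y_c = h_c/sinθ = 1.67989/0.913545 = 1.83887 m.
The centroid is at the centre, 0.995 m below the top of the plate, so the highest point sits at y_top = 1.83887 − 0.995 = 0.84387 m along the incline.

y_top ≈ 0.844 m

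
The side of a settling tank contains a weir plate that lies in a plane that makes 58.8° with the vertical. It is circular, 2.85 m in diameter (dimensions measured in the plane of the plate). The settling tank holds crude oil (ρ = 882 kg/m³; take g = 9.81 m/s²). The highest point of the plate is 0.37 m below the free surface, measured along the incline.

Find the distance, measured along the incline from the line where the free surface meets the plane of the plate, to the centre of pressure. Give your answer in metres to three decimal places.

γ = ρg = 882 × 9.81 / 1000 = 8.65242 kN/m³.
The plate makes 58.8° with the vertical, i.e. θ = 90° − 58.8° = 31.2° to the horizontal. Measuring y along the incline from the free-surface line, vertical depth h = y·sinθ with sinθ = 0.518027.
The centroid is at the centre, 1.425 m below the top of the plate, so y_c = 0.37 + 1.425 = 1.795 m and h_c = 1.795 × 0.518027 = 0.929858 m.
A = π(1.425)² = 6.3794 m².
Resultant F = γ·h_c·A = 8.65242 × 0.929858 × 6.3794 = 51.3256 kN.
I_c = πr⁴/4 = π × 1.425⁴/4 = 3.23854 m⁴.
Centre of pressure: y_p = y_c + I_c/(y_c·A) = 1.795 + 3.23854/(1.795 × 6.3794) = 1.795 + 0.282817 = 2.07782 m along the plane.

y_p = 2.078 m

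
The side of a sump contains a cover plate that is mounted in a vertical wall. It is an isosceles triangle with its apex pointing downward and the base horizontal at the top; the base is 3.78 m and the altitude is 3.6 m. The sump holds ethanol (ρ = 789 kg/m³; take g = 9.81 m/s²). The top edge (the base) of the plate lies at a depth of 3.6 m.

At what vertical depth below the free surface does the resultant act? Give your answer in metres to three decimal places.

γ = ρg = 789 × 9.81 / 1000 = 7.74009 kN/m³.
With the apex down, the centroid sits h/3 = 3.6/3 = 1.2 m below the base (the top edge), so the centroid depth is h_c = 3.6 + 1.2 = 4.8 m.
A = ½ × 3.78 × 3.6 = 6.804 m².
Resultant F = γ·h_c·A = 7.74009 × 4.8 × 6.804 = 252.785 kN.
I_c = b·h³/36 = 3.78 × 3.6³/36 = 4.89888 m⁴.
Centre of pressure: y_p = y_c + I_c/(y_c·A) = 4.8 + 4.89888/(4.8 × 6.804) = 4.8 + 0.15 = 4.95 m along the plane.

h_p = 4.950 m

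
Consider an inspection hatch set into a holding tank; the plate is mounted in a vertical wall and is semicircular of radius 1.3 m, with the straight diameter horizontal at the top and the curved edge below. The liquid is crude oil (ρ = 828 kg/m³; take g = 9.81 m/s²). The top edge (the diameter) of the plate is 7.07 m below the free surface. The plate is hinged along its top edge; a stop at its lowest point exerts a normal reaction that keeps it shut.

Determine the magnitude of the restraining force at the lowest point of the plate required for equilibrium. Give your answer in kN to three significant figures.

P ≈ 71.7 kN

γ = ρg = 828 × 9.81 / 1000 = 8.12268 kN/m³.
The centroid of a semicircle lies 4r/(3π) = 0.551737 m from the diameter, here below the top edge, so the centroid depth is h_c = 7.07 + 0.551737 = 7.62174 m.
A = πr²/2 = π × 1.3²/2 = 2.65465 m².
Resultant F = γ·h_c·A = 8.12268 × 7.62174 × 2.65465 = 164.347 kN.
I_c = (π/8 − 8/(9π))·r⁴ = 0.109757 × 1.3⁴ = 0.313477 m⁴.
Centre of pressure: y_p = y_c + I_c/(y_c·A) = 7.62174 + 0.313477/(7.62174 × 2.65465) = 7.62174 + 0.0154933 = 7.63723 m along the plane.
The resultant acts 0.551737 + 0.0154933 = 0.56723 m (along the plate) below the hinge at the top edge, so the moment about the hinge is M = F × 0.56723 = 164.347 × 0.56723 = 93.2225 kN·m.
A normal force at the bottom, 1.3 m from the hinge, must supply this moment: P = 93.2225/1.3 = 71.7096 kN.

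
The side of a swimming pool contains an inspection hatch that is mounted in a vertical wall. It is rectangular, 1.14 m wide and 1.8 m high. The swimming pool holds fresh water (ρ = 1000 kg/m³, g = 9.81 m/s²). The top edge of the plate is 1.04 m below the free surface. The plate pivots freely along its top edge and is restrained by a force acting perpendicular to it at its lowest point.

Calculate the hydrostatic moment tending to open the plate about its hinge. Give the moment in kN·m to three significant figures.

M ≈ 40.6 kN·m

γ = ρg = 1000 × 9.81 = 9810 N/m³ = 9.81 kN/m³.
The centroid lies 1.8/2 = 0.9 m below the top edge, so the centroid depth is h_c = 1.04 + 0.9 = 1.94 m.
A = 1.14 × 1.8 = 2.052 m².
Resultant F = γ·h_c·A = 9.81 × 1.94 × 2.052 = 39.0524 kN.
I_c = b·h³/12 = 1.14 × 1.8³/12 = 0.55404 m⁴.
Centre of pressure: y_p = y_c + I_c/(y_c·A) = 1.94 + 0.55404/(1.94 × 2.052) = 1.94 + 0.139175 = 2.07917 m along the plane.
The resultant acts 0.9 + 0.139175 = 1.03917 m (along the plate) below the hinge at the top edge, so the moment about the hinge is M = F × 1.03917 = 39.0524 × 1.03917 = 40.5821 kN·m.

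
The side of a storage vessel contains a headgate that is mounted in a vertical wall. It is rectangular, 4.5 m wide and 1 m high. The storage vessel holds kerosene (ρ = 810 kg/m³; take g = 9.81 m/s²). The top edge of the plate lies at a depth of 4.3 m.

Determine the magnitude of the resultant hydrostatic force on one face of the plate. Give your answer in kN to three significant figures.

γ = ρg = 810 × 9.81 / 1000 = 7.9461 kN/m³.
The centroid lies 1/2 = 0.5 m below the top edge, so the centroid depth is h_c = 4.3 + 0.5 = 4.8 m.
A = 4.5 × 1 = 4.5 m².
Resultant F = γ·h_c·A = 7.9461 × 4.8 × 4.5 = 171.636 kN.

F ≈ 172 kN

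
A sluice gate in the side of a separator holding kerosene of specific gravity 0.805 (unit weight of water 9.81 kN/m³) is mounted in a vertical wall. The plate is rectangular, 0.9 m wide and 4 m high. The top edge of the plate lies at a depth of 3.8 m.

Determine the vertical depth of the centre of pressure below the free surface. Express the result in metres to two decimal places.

h_p = 6.03 m

γ = 0.805 × 9.81 = 7.89705 kN/m³.
The centroid lies 4/2 = 2 m below the top edge, so the centroid depth is h_c = 3.8 + 2 = 5.8 m.
A = 0.9 × 4 = 3.6 m².
Resultant F = γ·h_c·A = 7.89705 × 5.8 × 3.6 = 164.89 kN.
I_c = b·h³/12 = 0.9 × 4³/12 = 4.8 m⁴.
Centre of pressure: y_p = y_c + I_c/(y_c·A) = 5.8 + 4.8/(5.8 × 3.6) = 5.8 + 0.229885 = 6.02989 m along the plane.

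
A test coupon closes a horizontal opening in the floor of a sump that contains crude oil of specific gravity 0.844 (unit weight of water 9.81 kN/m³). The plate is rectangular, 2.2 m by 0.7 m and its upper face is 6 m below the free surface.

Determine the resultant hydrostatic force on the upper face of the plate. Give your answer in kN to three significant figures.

γ = 0.844 × 9.81 = 8.27964 kN/m³.
The plate is horizontal, so pressure is uniform at p = γ·h = 8.27964 × 6 = 49.6778 kN/m².
A = 2.2 × 0.7 = 1.54 m².
F = p·A = 49.6778 × 1.54 = 76.5038 kN.

F ≈ 76.5 kN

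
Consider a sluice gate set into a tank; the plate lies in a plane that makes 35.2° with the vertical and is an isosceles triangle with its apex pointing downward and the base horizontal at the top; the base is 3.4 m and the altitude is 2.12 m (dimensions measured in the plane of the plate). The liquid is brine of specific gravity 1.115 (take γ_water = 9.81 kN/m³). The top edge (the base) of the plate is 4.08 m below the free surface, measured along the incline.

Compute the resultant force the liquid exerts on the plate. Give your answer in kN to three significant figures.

F ≈ 154 kN

γ = 1.115 × 9.81 = 10.93815 kN/m³.
The plate makes 35.2° with the vertical, i.e. θ = 90° − 35.2° = 54.8° to the horizontal. Measuring y along the incline from the free-surface line, vertical depth h = y·sinθ with sinθ = 0.817145.
With the apex down, the centroid sits h/3 = 2.12/3 = 0.706667 m below the base (the top edge), so y_c = 4.08 + 0.706667 = 4.78667 m and h_c = 4.78667 × 0.817145 = 3.9114 m.
A = ½ × 3.4 × 2.12 = 3.604 m².
Resultant F = γ·h_c·A = 10.93815 × 3.9114 × 3.604 = 154.192 kN.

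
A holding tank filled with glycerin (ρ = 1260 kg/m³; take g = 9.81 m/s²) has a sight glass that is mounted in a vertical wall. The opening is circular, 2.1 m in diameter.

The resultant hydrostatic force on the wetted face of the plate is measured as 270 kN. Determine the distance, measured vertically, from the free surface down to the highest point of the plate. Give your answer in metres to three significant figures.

d_top ≈ 5.26 m

γ = ρg = 1260 × 9.81 / 1000 = 12.3606 kN/m³.
A = π(1.05)² = 3.46361 m².
From F = γ·h_c·A, the centroid depth is h_c = 270/(12.3606 × 3.46361) = 6.3066 m.
The centroid is at the centre, 1.05 m below the top of the plate, so the highest point sits at h_top = 6.3066 − 1.05 = 5.2566 m below the surface.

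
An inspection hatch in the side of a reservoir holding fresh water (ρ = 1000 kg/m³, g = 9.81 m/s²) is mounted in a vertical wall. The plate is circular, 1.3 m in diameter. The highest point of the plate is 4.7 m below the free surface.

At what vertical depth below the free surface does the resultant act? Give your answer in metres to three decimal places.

h_p = 5.370 m

γ = ρg = 1000 × 9.81 = 9810 N/m³ = 9.81 kN/m³.
The centroid is at the centre, 0.65 m below the top of the plate, so the centroid depth is h_c = 4.7 + 0.65 = 5.35 m.
A = π(0.65)² = 1.32732 m².
Resultant F = γ·h_c·A = 9.81 × 5.35 × 1.32732 = 69.6624 kN.
I_c = πr⁴/4 = π × 0.65⁴/4 = 0.140198 m⁴.
Centre of pressure: y_p = y_c + I_c/(y_c·A) = 5.35 + 0.140198/(5.35 × 1.32732) = 5.35 + 0.019743 = 5.36974 m along the plane.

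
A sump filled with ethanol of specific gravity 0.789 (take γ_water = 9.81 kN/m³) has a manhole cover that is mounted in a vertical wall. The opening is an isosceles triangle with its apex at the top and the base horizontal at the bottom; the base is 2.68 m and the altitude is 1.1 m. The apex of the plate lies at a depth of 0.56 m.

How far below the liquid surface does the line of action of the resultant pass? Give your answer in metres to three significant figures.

h_p = 1.35 m

γ = 0.789 × 9.81 = 7.74009 kN/m³.
With the apex up, the centroid sits 2h/3 = 2 × 1.1/3 = 0.733333 m below the apex, so the centroid depth is h_c = 0.56 + 0.733333 = 1.29333 m.
A = ½ × 2.68 × 1.1 = 1.474 m².
Resultant F = γ·h_c·A = 7.74009 × 1.29333 × 1.474 = 14.7555 kN.
I_c = b·h³/36 = 2.68 × 1.1³/36 = 0.0990856 m⁴.
Centre of pressure: y_p = y_c + I_c/(y_c·A) = 1.29333 + 0.0990856/(1.29333 × 1.474) = 1.29333 + 0.0519761 = 1.34531 m along the plane.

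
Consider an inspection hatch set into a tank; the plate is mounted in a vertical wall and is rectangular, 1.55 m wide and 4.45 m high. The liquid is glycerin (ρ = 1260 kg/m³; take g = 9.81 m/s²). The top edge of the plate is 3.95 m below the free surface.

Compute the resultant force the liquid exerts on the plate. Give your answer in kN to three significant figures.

F ≈ 526 kN

γ = ρg = 1260 × 9.81 / 1000 = 12.3606 kN/m³.
The centroid lies 4.45/2 = 2.225 m below the top edge, so the centroid depth is h_c = 3.95 + 2.225 = 6.175 m.
A = 1.55 × 4.45 = 6.8975 m².
Resultant F = γ·h_c·A = 12.3606 × 6.175 × 6.8975 = 526.463 kN.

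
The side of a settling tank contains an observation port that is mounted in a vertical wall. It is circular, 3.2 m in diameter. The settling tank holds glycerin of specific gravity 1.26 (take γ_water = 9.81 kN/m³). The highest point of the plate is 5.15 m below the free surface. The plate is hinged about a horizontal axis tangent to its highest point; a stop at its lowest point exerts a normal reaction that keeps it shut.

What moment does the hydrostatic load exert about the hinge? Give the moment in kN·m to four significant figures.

γ = 1.26 × 9.81 = 12.3606 kN/m³.
The centroid is at the centre, 1.6 m below the top of the plate, so the centroid depth is h_c = 5.15 + 1.6 = 6.75 m.
A = π(1.6)² = 8.04248 m².
Resultant F = γ·h_c·A = 12.3606 × 6.75 × 8.04248 = 671.017 kN.
I_c = πr⁴/4 = π × 1.6⁴/4 = 5.14719 m⁴.
Centre of pressure: y_p = y_c + I_c/(y_c·A) = 6.75 + 5.14719/(6.75 × 8.04248) = 6.75 + 0.0948149 = 6.84481 m along the plane.
The resultant acts 1.6 + 0.0948149 = 1.69481 m (along the plate) below the hinge at the top edge, so the moment about the hinge is M = F × 1.69481 = 671.017 × 1.69481 = 1137.25 kN·m.

M ≈ 1137 kN·m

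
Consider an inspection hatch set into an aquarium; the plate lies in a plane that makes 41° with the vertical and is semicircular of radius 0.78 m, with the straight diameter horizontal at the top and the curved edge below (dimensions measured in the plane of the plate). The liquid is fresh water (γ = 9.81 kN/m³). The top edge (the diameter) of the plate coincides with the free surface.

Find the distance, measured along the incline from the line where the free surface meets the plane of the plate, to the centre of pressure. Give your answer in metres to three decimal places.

y_p = 0.459 m

γ = 9.81 kN/m³.
The plate makes 41° with the vertical, i.e. θ = 90° − 41° = 49° to the horizontal. Measuring y along the incline from the free-surface line, vertical depth h = y·sinθ with sinθ = 0.754710.
The centroid of a semicircle lies 4r/(3π) = 0.331042 m from the diameter, here below the top edge, so y_c = 0.331042 m and h_c = 0.331042 × 0.754710 = 0.249841 m.
A = πr²/2 = π × 0.78²/2 = 0.955672 m².
Resultant F = γ·h_c·A = 9.81 × 0.249841 × 0.955672 = 2.34229 kN.
I_c = (π/8 − 8/(9π))·r⁴ = 0.109757 × 0.78⁴ = 0.0406266 m⁴.
Centre of pressure: y_p = y_c + I_c/(y_c·A) = 0.331042 + 0.0406266/(0.331042 × 0.955672) = 0.331042 + 0.128416 = 0.459458 m along the plane.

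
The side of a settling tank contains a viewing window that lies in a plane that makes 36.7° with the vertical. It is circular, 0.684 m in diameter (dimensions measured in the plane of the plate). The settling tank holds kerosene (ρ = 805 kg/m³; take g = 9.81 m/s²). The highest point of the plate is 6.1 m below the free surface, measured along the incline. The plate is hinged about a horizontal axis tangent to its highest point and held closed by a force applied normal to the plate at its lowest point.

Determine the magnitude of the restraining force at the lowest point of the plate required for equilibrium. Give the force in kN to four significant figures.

γ = ρg = 805 × 9.81 / 1000 = 7.89705 kN/m³.
The plate makes 36.7° with the vertical, i.e. θ = 90° − 36.7° = 53.3° to the horizontal. Measuring y along the incline from the free-surface line, vertical depth h = y·sinθ with sinθ = 0.801776.
The centroid is at the centre, 0.342 m below the top of the plate, so y_c = 6.1 + 0.342 = 6.442 m and h_c = 6.442 × 0.801776 = 5.16504 m.
A = π(0.342)² = 0.367453 m².
Resultant F = γ·h_c·A = 7.89705 × 5.16504 × 0.367453 = 14.9879 kN.
I_c = πr⁴/4 = π × 0.342⁴/4 = 0.0107447 m⁴.
Centre of pressure: y_p = y_c + I_c/(y_c·A) = 6.442 + 0.0107447/(6.442 × 0.367453) = 6.442 + 0.00453912 = 6.44654 m along the plane.
The resultant acts 0.342 + 0.00453912 = 0.346539 m (along the plate) below the hinge at the top edge, so the moment about the hinge is M = F × 0.346539 = 14.9879 × 0.346539 = 5.19389 kN·m.
A normal force at the bottom, 0.684 m from the hinge, must supply this moment: P = 5.19389/0.684 = 7.59341 kN.

P ≈ 7.593 kN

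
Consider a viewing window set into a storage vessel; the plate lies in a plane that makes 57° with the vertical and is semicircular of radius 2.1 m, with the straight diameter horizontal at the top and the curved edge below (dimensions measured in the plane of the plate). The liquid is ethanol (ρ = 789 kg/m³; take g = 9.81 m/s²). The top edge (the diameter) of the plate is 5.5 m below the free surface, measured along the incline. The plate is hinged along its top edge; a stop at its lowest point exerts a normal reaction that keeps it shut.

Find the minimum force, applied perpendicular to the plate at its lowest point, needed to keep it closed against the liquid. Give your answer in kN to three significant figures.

γ = ρg = 789 × 9.81 / 1000 = 7.74009 kN/m³.
The plate makes 57° with the vertical, i.e. θ = 90° − 57° = 33° to the horizontal. Measuring y along the incline from the free-surface line, vertical depth h = y·sinθ with sinθ = 0.544639.
The centroid of a semicircle lies 4r/(3π) = 0.891268 m from the diameter, here below the top edge, so y_c = 5.5 + 0.891268 = 6.39127 m and h_c = 6.39127 × 0.544639 = 3.48093 m.
A = πr²/2 = π × 2.1²/2 = 6.92721 m².
Resultant F = γ·h_c·A = 7.74009 × 3.48093 × 6.92721 = 186.638 kN.
I_c = (π/8 − 8/(9π))·r⁴ = 0.109757 × 2.1⁴ = 2.13457 m⁴.
Centre of pressure: y_p = y_c + I_c/(y_c·A) = 6.39127 + 2.13457/(6.39127 × 6.92721) = 6.39127 + 0.0482131 = 6.43948 m along the plane.
The resultant acts 0.891268 + 0.0482131 = 0.939481 m (along the plate) below the hinge at the top edge, so the moment about the hinge is M = F × 0.939481 = 186.638 × 0.939481 = 175.343 kN·m.
A normal force at the bottom, 2.1 m from the hinge, must supply this moment: P = 175.343/2.1 = 83.4967 kN.

P ≈ 83.5 kN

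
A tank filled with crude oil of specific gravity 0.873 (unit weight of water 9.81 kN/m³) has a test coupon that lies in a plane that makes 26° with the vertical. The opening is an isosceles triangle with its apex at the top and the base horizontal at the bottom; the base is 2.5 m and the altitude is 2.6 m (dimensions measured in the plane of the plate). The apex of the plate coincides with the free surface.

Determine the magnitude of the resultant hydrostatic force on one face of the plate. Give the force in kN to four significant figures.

F ≈ 43.36 kN

γ = 0.873 × 9.81 = 8.56413 kN/m³.
The plate makes 26° with the vertical, i.e. θ = 90° − 26° = 64° to the horizontal. Measuring y along the incline from the free-surface line, vertical depth h = y·sinθ with sinθ = 0.898794.
With the apex up, the centroid sits 2h/3 = 2 × 2.6/3 = 1.73333 m below the apex, so y_c = 1.73333 m and h_c = 1.73333 × 0.898794 = 1.55791 m.
A = ½ × 2.5 × 2.6 = 3.25 m².
Resultant F = γ·h_c·A = 8.56413 × 1.55791 × 3.25 = 43.362 kN.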